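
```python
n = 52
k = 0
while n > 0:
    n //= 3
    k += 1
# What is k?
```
Trace:
  n=52
  n=52, k=0
  n=17, k=1
  n=5, k=2
  n=1, k=3
  n=0, k=4

Final answer: 4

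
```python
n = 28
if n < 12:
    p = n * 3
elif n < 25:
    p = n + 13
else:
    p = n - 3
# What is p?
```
Trace:
  n=28
  n=28, p=25

Final answer: 25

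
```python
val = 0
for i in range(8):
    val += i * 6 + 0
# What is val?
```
Trace:
  val=0
  val=0, i=0
  val=6, i=1
  val=18, i=2
  val=36, i=3
  val=60, i=4
  val=90, i=5
  val=126, i=6
  val=168, i=7

Final answer: 168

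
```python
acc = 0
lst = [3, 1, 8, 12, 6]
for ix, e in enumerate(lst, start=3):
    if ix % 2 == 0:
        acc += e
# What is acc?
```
Trace:
  acc=0
  acc=0, ix=3, e=3
  acc=1, ix=4, e=1
  acc=1, ix=5, e=8
  acc=13, ix=6, e=12
  acc=13, ix=7, e=6

Final answer: 13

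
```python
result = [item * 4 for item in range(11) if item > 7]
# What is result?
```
Trace:
  item=0
  item=1
  item=2
  item=3
  item=4
  item=5
  item=6
  item=7
  item=8
  item=9
  item=10
  result=[32, 36, 40]

Final answer: [32, 36, 40]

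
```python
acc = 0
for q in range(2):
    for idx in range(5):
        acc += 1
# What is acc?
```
Trace:
  acc=0
  acc=1, q=0, idx=0
  acc=2, q=0, idx=1
  acc=3, q=0, idx=2
  acc=4, q=0, idx=3
  acc=5, q=0, idx=4
  acc=6, q=1, idx=0
  acc=7, q=1, idx=1
  acc=8, q=1, idx=2
  acc=9, q=1, idx=3
  acc=10, q=1, idx=4

Final answer: 10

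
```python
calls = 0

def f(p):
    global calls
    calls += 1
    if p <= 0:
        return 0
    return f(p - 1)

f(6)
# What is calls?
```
Call trace:
f(p=6)
  f(p=5)
    f(p=4)
      f(p=3)
        f(p=2)
          f(p=1)
            f(p=0)
            -> return 0
          -> return 0
        -> return 0
      -> return 0
    -> return 0
  -> return 0
-> return 0

calls is incremented once per call. f is entered once for each p = 6, 5, 4, 3, 2, 1, 0 (the p <= 0 call returns without recursing), i.e. 6 + 1 calls.
calls = 7

Final answer: 7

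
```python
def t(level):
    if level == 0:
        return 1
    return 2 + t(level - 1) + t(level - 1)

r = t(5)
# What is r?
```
Call trace (a repeated sub-call is expanded the first time; later identical calls just restate its return value):
t(level=5)
  t(level=4)
    t(level=3)
      t(level=2)
        t(level=1)
          t(level=0)
          -> return 1
          t(level=0)
          -> return 1
        -> return 4
        t(level=1) -> return 4  (same call as traced above)
      -> return 10
      t(level=2) -> return 10  (same call as traced above)
    -> return 22
    t(level=3) -> return 22  (same call as traced above)
  -> return 46
  t(level=4) -> return 46  (same call as traced above)
-> return 94

Final answer: 94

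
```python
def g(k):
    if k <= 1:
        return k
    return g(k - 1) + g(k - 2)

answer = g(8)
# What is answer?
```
Call trace (a repeated sub-call is expanded the first time; later identical calls just restate its return value):
g(k=8)
  g(k=7)
    g(k=6)
      g(k=5)
        g(k=4)
          g(k=3)
            g(k=2)
              g(k=1)
              -> return 1
              g(k=0)
              -> return 0
            -> return 1
            g(k=1)
            -> return 1
          -> return 2
          g(k=2) -> return 1  (same call as traced above)
        -> return 3
        g(k=3) -> return 2  (same call as traced above)
      -> return 5
      g(k=4) -> return 3  (same call as traced above)
    -> return 8
    g(k=5) -> return 5  (same call as traced above)
  -> return 13
  g(k=6) -> return 8  (same call as traced above)
-> return 21

Final answer: 21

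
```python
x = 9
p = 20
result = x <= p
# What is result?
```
Trace:
  x=9
  x=9, p=20
  x=9, p=20, result=True

Final answer: True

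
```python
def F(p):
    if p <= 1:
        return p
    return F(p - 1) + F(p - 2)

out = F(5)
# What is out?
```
Call trace (a repeated sub-call is expanded the first time; later identical calls just restate its return value):
F(p=5)
  F(p=4)
    F(p=3)
      F(p=2)
        F(p=1)
        -> return 1
        F(p=0)
        -> return 0
      -> return 1
      F(p=1)
      -> return 1
    -> return 2
    F(p=2) -> return 1  (same call as traced above)
  -> return 3
  F(p=3) -> return 2  (same call as traced above)
-> return 5

Final answer: 5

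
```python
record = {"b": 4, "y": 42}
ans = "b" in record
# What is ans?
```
Trace:
  record={'b': 4, 'y': 42}
  record={'b': 4, 'y': 42}, ans=True

Final answer: True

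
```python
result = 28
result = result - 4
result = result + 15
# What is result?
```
Trace:
  result=28
  result=24
  result=39

Final answer: 39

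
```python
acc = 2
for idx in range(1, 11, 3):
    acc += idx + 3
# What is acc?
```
Trace:
  acc=2
  acc=6, idx=1
  acc=13, idx=4
  acc=23, idx=7
  acc=36, idx=10

Final answer: 36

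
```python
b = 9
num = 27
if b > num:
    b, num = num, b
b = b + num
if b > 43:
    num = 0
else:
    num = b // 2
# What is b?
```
Trace:
  b=9
  b=9, num=27
  b=9, num=27
  b=36, num=27
  b=36, num=18

Final answer: 36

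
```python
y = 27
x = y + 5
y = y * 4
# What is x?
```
Trace:
  y=27
  y=27, x=32
  y=108, x=32

Final answer: 32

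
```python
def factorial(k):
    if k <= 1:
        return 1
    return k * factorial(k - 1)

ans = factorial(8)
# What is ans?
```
Call trace:
factorial(k=8)
  factorial(k=7)
    factorial(k=6)
      factorial(k=5)
        factorial(k=4)
          factorial(k=3)
            factorial(k=2)
              factorial(k=1)
              -> return 1
            -> return 2
          -> return 6
        -> return 24
      -> return 120
    -> return 720
  -> return 5040
-> return 40320

Final answer: 40320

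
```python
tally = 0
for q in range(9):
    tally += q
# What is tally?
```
Trace:
  tally=0
  tally=0, q=0
  tally=1, q=1
  tally=3, q=2
  tally=6, q=3
  tally=10, q=4
  tally=15, q=5
  tally=21, q=6
  tally=28, q=7
  tally=36, q=8

Final answer: 36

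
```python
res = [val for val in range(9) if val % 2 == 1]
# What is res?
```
Trace:
  val=0
  val=1
  val=2
  val=3
  val=4
  val=5
  val=6
  val=7
  val=8
  res=[1, 3, 5, 7]

Final answer: [1, 3, 5, 7]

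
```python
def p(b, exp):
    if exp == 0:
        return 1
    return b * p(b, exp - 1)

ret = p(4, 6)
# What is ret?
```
Call trace:
p(b=4, exp=6)
  p(b=4, exp=5)
    p(b=4, exp=4)
      p(b=4, exp=3)
        p(b=4, exp=2)
          p(b=4, exp=1)
            p(b=4, exp=0)
            -> return 1
          -> return 4
        -> return 16
      -> return 64
    -> return 256
  -> return 1024
-> return 4096

Final answer: 4096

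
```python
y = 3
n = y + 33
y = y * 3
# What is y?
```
Trace:
  y=3
  y=3, n=36
  y=9, n=36

Final answer: 9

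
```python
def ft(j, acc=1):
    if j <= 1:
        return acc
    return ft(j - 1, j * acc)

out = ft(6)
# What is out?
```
Call trace:
ft(j=6, acc=1)
  ft(j=5, acc=6)
    ft(j=4, acc=30)
      ft(j=3, acc=120)
        ft(j=2, acc=360)
          ft(j=1, acc=720)
          -> return 720
        -> return 720
      -> return 720
    -> return 720
  -> return 720
-> return 720

Final answer: 720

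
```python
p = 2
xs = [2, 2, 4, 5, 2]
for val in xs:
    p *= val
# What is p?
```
Trace:
  p=2
  p=4, val=2
  p=8, val=2
  p=32, val=4
  p=160, val=5
  p=320, val=2

Final answer: 320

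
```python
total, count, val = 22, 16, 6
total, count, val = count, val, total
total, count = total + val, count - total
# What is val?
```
Trace:
  total=22, count=16, val=6
  total=16, count=6, val=22
  total=38, count=-10, val=22

Final answer: 22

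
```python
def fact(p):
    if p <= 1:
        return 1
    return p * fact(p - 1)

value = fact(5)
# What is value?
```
Call trace:
fact(p=5)
  fact(p=4)
    fact(p=3)
      fact(p=2)
        fact(p=1)
        -> return 1
      -> return 2
    -> return 6
  -> return 24
-> return 120

Final answer: 120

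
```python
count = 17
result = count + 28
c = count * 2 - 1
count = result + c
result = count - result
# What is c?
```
Trace:
  count=17
  count=17, result=45
  count=17, result=45, c=33
  count=78, result=45, c=33
  count=78, result=33, c=33

Final answer: 33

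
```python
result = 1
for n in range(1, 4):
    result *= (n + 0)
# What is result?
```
Trace:
  result=1
  result=1, n=1
  result=2, n=2
  result=6, n=3

Final answer: 6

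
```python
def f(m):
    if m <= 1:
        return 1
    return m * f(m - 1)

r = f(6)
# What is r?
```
Call trace:
f(m=6)
  f(m=5)
    f(m=4)
      f(m=3)
        f(m=2)
          f(m=1)
          -> return 1
        -> return 2
      -> return 6
    -> return 24
  -> return 120
-> return 720

Final answer: 720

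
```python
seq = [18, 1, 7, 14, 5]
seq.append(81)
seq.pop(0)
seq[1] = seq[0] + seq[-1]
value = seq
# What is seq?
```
Trace:
  seq=[18, 1, 7, 14, 5]
  seq=[18, 1, 7, 14, 5, 81]
  seq=[1, 7, 14, 5, 81]
  seq=[1, 82, 14, 5, 81]
  seq=[1, 82, 14, 5, 81], value=[1, 82, 14, 5, 81]

Final answer: [1, 82, 14, 5, 81]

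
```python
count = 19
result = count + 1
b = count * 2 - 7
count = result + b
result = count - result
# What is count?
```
Trace:
  count=19
  count=19, result=20
  count=19, result=20, b=31
  count=51, result=20, b=31
  count=51, result=31, b=31

Final answer: 51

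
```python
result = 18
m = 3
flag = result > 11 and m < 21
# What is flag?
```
Trace:
  result=18
  result=18, m=3
  result=18, m=3, flag=True

Final answer: True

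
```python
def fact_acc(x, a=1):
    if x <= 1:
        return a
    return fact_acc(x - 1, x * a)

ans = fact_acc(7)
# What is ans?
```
Call trace:
fact_acc(x=7, a=1)
  fact_acc(x=6, a=7)
    fact_acc(x=5, a=42)
      fact_acc(x=4, a=210)
        fact_acc(x=3, a=840)
          fact_acc(x=2, a=2520)
            fact_acc(x=1, a=5040)
            -> return 5040
          -> return 5040
        -> return 5040
      -> return 5040
    -> return 5040
  -> return 5040
-> return 5040

Final answer: 5040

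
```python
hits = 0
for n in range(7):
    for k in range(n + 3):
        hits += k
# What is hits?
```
Trace:
  hits=0
  hits=0, n=0, k=0
  hits=1, n=0, k=1
  hits=3, n=0, k=2
  hits=3, n=1, k=0
  hits=4, n=1, k=1
  hits=6, n=1, k=2
  hits=9, n=1, k=3
  hits=9, n=2, k=0
  hits=10, n=2, k=1
  hits=12, n=2, k=2
  hits=15, n=2, k=3
  hits=19, n=2, k=4
  hits=19, n=3, k=0
  hits=20, n=3, k=1
  hits=22, n=3, k=2
  hits=25, n=3, k=3
  hits=29, n=3, k=4
  hits=34, n=3, k=5
  hits=34, n=4, k=0
  hits=35, n=4, k=1
  hits=37, n=4, k=2
  hits=40, n=4, k=3
  hits=44, n=4, k=4
  hits=49, n=4, k=5
  hits=55, n=4, k=6
  hits=55, n=5, k=0
  hits=56, n=5, k=1
  hits=58, n=5, k=2
  hits=61, n=5, k=3
  hits=65, n=5, k=4
  hits=70, n=5, k=5
  hits=76, n=5, k=6
  hits=83, n=5, k=7
  hits=83, n=6, k=0
  hits=84, n=6, k=1
  hits=86, n=6, k=2
  hits=89, n=6, k=3
  hits=93, n=6, k=4
  hits=98, n=6, k=5
  hits=104, n=6, k=6
  hits=111, n=6, k=7
  hits=119, n=6, k=8

Final answer: 119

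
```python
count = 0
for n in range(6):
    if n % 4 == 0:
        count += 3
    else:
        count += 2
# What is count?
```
Trace:
  count=0
  count=3, n=0
  count=5, n=1
  count=7, n=2
  count=9, n=3
  count=12, n=4
  count=14, n=5

Final answer: 14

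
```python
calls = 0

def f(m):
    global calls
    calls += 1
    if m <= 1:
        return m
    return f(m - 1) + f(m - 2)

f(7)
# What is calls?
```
Call trace (a repeated sub-call is expanded the first time; later identical calls just restate its return value):
f(m=7)
  f(m=6)
    f(m=5)
      f(m=4)
        f(m=3)
          f(m=2)
            f(m=1)
            -> return 1
            f(m=0)
            -> return 0
          -> return 1
          f(m=1)
          -> return 1
        -> return 2
        f(m=2) -> return 1  (same call as traced above)
      -> return 3
      f(m=3) -> return 2  (same call as traced above)
    -> return 5
    f(m=4) -> return 3  (same call as traced above)
  -> return 8
  f(m=5) -> return 5  (same call as traced above)
-> return 13

calls is incremented once per call, so count the calls in each subtree. Let C(m) = number of calls made by f(m).
C(0) = C(1) = 1 (base case, no recursion); C(m) = 1 + C(m - 1) + C(m - 2) otherwise.
C(2) = 1 + C(1) + C(0) = 1 + 1 + 1 = 3
C(3) = 1 + C(2) + C(1) = 1 + 3 + 1 = 5
C(4) = 1 + C(3) + C(2) = 1 + 5 + 3 = 9
C(5) = 1 + C(4) + C(3) = 1 + 9 + 5 = 15
C(6) = 1 + C(5) + C(4) = 1 + 15 + 9 = 25
C(7) = 1 + C(6) + C(5) = 1 + 25 + 15 = 41
calls = C(7) = 41

Final answer: 41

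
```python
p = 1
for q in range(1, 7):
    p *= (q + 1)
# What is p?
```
Trace:
  p=1
  p=2, q=1
  p=6, q=2
  p=24, q=3
  p=120, q=4
  p=720, q=5
  p=5040, q=6

Final answer: 5040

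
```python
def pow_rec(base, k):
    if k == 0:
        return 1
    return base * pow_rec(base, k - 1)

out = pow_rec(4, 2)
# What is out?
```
Call trace:
pow_rec(base=4, k=2)
  pow_rec(base=4, k=1)
    pow_rec(base=4, k=0)
    -> return 1
  -> return 4
-> return 16

Final answer: 16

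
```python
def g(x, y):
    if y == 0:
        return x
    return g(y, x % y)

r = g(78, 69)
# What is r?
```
Call trace:
g(x=78, y=69)
  g(x=69, y=9)
    g(x=9, y=6)
      g(x=6, y=3)
        g(x=3, y=0)
        -> return 3
      -> return 3
    -> return 3
  -> return 3
-> return 3

Final answer: 3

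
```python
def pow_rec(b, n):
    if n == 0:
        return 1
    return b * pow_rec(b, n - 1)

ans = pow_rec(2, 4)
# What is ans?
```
Call trace:
pow_rec(b=2, n=4)
  pow_rec(b=2, n=3)
    pow_rec(b=2, n=2)
      pow_rec(b=2, n=1)
        pow_rec(b=2, n=0)
        -> return 1
      -> return 2
    -> return 4
  -> return 8
-> return 16

Final answer: 16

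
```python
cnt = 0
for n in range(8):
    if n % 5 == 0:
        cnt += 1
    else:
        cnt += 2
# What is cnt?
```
Trace:
  cnt=0
  cnt=1, n=0
  cnt=3, n=1
  cnt=5, n=2
  cnt=7, n=3
  cnt=9, n=4
  cnt=10, n=5
  cnt=12, n=6
  cnt=14, n=7

Final answer: 14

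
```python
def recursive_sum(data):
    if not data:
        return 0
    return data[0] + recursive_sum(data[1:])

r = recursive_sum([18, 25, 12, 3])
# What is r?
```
Call trace:
recursive_sum(data=[18, 25, 12, 3])
  recursive_sum(data=[25, 12, 3])
    recursive_sum(data=[12, 3])
      recursive_sum(data=[3])
        recursive_sum(data=[])
        -> return 0
      -> return 3
    -> return 15
  -> return 40
-> return 58

Final answer: 58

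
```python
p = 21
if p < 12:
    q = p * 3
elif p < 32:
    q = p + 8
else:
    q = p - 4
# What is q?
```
Trace:
  p=21
  p=21, q=29

Final answer: 29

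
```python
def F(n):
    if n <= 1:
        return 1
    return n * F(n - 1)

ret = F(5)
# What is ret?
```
Call trace:
F(n=5)
  F(n=4)
    F(n=3)
      F(n=2)
        F(n=1)
        -> return 1
      -> return 2
    -> return 6
  -> return 24
-> return 120

Final answer: 120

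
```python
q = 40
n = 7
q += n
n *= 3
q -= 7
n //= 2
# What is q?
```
Trace:
  q=40
  q=40, n=7
  q=47, n=7
  q=47, n=21
  q=40, n=21
  q=40, n=10

Final answer: 40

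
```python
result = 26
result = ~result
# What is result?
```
Trace:
  result=26
  result=-27

Final answer: -27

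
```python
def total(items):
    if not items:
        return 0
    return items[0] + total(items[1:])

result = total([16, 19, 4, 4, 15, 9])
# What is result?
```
Call trace:
total(items=[16, 19, 4, 4, 15, 9])
  total(items=[19, 4, 4, 15, 9])
    total(items=[4, 4, 15, 9])
      total(items=[4, 15, 9])
        total(items=[15, 9])
          total(items=[9])
            total(items=[])
            -> return 0
          -> return 9
        -> return 24
      -> return 28
    -> return 32
  -> return 51
-> return 67

Final answer: 67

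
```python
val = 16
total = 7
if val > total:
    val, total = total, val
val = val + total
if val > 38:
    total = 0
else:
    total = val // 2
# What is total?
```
Trace:
  val=16
  val=16, total=7
  val=7, total=16
  val=23, total=16
  val=23, total=11

Final answer: 11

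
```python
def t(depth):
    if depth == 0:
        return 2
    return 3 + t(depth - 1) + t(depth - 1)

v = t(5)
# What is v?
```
Call trace (a repeated sub-call is expanded the first time; later identical calls just restate its return value):
t(depth=5)
  t(depth=4)
    t(depth=3)
      t(depth=2)
        t(depth=1)
          t(depth=0)
          -> return 2
          t(depth=0)
          -> return 2
        -> return 7
        t(depth=1) -> return 7  (same call as traced above)
      -> return 17
      t(depth=2) -> return 17  (same call as traced above)
    -> return 37
    t(depth=3) -> return 37  (same call as traced above)
  -> return 77
  t(depth=4) -> return 77  (same call as traced above)
-> return 157

Final answer: 157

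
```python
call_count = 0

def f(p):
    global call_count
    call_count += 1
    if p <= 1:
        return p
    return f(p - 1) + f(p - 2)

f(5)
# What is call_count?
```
Call trace (a repeated sub-call is expanded the first time; later identical calls just restate its return value):
f(p=5)
  f(p=4)
    f(p=3)
      f(p=2)
        f(p=1)
        -> return 1
        f(p=0)
        -> return 0
      -> return 1
      f(p=1)
      -> return 1
    -> return 2
    f(p=2) -> return 1  (same call as traced above)
  -> return 3
  f(p=3) -> return 2  (same call as traced above)
-> return 5

call_count is incremented once per call, so count the calls in each subtree. Let C(p) = number of calls made by f(p).
C(0) = C(1) = 1 (base case, no recursion); C(p) = 1 + C(p - 1) + C(p - 2) otherwise.
C(2) = 1 + C(1) + C(0) = 1 + 1 + 1 = 3
C(3) = 1 + C(2) + C(1) = 1 + 3 + 1 = 5
C(4) = 1 + C(3) + C(2) = 1 + 5 + 3 = 9
C(5) = 1 + C(4) + C(3) = 1 + 9 + 5 = 15
call_count = C(5) = 15

Final answer: 15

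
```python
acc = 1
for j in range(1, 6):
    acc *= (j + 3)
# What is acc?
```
Trace:
  acc=1
  acc=4, j=1
  acc=20, j=2
  acc=120, j=3
  acc=840, j=4
  acc=6720, j=5

Final answer: 6720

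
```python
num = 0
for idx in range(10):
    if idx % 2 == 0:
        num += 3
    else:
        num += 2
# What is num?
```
Trace:
  num=0
  num=3, idx=0
  num=5, idx=1
  num=8, idx=2
  num=10, idx=3
  num=13, idx=4
  num=15, idx=5
  num=18, idx=6
  num=20, idx=7
  num=23, idx=8
  num=25, idx=9

Final answer: 25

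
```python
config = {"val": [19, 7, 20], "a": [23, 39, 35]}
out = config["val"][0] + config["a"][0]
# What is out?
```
Trace:
  config={'val': [19, 7, 20], 'a': [23, 39, 35]}
  config={'val': [19, 7, 20], 'a': [23, 39, 35]}, out=42

Final answer: 42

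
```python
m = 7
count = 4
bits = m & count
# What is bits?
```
Trace:
  m=7
  m=7, count=4
  m=7, count=4, bits=4

Final answer: 4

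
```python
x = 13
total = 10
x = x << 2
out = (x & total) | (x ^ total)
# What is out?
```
Trace:
  x=13
  x=13, total=10
  x=52, total=10
  x=52, total=10, out=62

Final answer: 62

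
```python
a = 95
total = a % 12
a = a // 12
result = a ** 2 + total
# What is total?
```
Trace:
  a=95
  a=95, total=11
  a=7, total=11
  a=7, total=11, result=60

Final answer: 11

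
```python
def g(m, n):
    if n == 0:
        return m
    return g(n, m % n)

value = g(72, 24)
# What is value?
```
Call trace:
g(m=72, n=24)
  g(m=24, n=0)
  -> return 24
-> return 24

Final answer: 24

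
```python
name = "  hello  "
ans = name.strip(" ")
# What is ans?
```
Trace:
  name='  hello  '
  name='  hello  ', ans='hello'

Final answer: 'hello'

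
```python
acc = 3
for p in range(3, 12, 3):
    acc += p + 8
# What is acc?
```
Trace:
  acc=3
  acc=14, p=3
  acc=28, p=6
  acc=45, p=9

Final answer: 45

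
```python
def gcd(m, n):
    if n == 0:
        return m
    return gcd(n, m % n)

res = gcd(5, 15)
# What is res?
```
Call trace:
gcd(m=5, n=15)
  gcd(m=15, n=5)
    gcd(m=5, n=0)
    -> return 5
  -> return 5
-> return 5

Final answer: 5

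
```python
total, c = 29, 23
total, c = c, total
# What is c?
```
Trace:
  total=29, c=23
  total=23, c=29

Final answer: 29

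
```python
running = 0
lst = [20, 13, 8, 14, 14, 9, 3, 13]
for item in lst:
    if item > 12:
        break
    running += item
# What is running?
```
Trace:
  running=0
  running=0, item=20

Final answer: 0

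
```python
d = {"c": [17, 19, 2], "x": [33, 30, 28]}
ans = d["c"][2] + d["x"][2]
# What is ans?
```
Trace:
  d={'c': [17, 19, 2], 'x': [33, 30, 28]}
  d={'c': [17, 19, 2], 'x': [33, 30, 28]}, ans=30

Final answer: 30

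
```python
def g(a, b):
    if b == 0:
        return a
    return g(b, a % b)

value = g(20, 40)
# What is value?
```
Call trace:
g(a=20, b=40)
  g(a=40, b=20)
    g(a=20, b=0)
    -> return 20
  -> return 20
-> return 20

Final answer: 20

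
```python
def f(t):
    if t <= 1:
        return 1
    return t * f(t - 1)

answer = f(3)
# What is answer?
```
Call trace:
f(t=3)
  f(t=2)
    f(t=1)
    -> return 1
  -> return 2
-> return 6

Final answer: 6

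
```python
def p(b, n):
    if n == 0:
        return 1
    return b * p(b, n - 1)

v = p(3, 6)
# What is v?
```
Call trace:
p(b=3, n=6)
  p(b=3, n=5)
    p(b=3, n=4)
      p(b=3, n=3)
        p(b=3, n=2)
          p(b=3, n=1)
            p(b=3, n=0)
            -> return 1
          -> return 3
        -> return 9
      -> return 27
    -> return 81
  -> return 243
-> return 729

Final answer: 729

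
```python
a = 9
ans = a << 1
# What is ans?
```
Trace:
  a=9
  a=9, ans=18

Final answer: 18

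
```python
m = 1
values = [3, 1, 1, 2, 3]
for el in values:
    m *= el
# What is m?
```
Trace:
  m=1
  m=3, el=3
  m=3, el=1
  m=3, el=1
  m=6, el=2
  m=18, el=3

Final answer: 18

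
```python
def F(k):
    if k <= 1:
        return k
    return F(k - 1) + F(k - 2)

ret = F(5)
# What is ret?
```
Call trace (a repeated sub-call is expanded the first time; later identical calls just restate its return value):
F(k=5)
  F(k=4)
    F(k=3)
      F(k=2)
        F(k=1)
        -> return 1
        F(k=0)
        -> return 0
      -> return 1
      F(k=1)
      -> return 1
    -> return 2
    F(k=2) -> return 1  (same call as traced above)
  -> return 3
  F(k=3) -> return 2  (same call as traced above)
-> return 5

Final answer: 5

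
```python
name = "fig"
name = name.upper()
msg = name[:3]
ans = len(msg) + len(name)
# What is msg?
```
Trace:
  name='fig'
  name='FIG'
  name='FIG', msg='FIG'
  name='FIG', msg='FIG', ans=6

Final answer: 'FIG'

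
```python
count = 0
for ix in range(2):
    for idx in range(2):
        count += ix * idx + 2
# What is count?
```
Trace:
  count=0
  count=2, ix=0, idx=0
  count=4, ix=0, idx=1
  count=6, ix=1, idx=0
  count=9, ix=1, idx=1

Final answer: 9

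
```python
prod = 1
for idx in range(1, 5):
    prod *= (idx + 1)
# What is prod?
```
Trace:
  prod=1
  prod=2, idx=1
  prod=6, idx=2
  prod=24, idx=3
  prod=120, idx=4

Final answer: 120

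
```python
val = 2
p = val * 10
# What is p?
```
Trace:
  val=2
  val=2, p=20

Final answer: 20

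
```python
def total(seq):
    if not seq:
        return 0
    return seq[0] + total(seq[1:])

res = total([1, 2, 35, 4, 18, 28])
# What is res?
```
Call trace:
total(seq=[1, 2, 35, 4, 18, 28])
  total(seq=[2, 35, 4, 18, 28])
    total(seq=[35, 4, 18, 28])
      total(seq=[4, 18, 28])
        total(seq=[18, 28])
          total(seq=[28])
            total(seq=[])
            -> return 0
          -> return 28
        -> return 46
      -> return 50
    -> return 85
  -> return 87
-> return 88

Final answer: 88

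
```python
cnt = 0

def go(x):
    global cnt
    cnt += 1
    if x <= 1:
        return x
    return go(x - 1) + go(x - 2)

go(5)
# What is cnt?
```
Call trace (a repeated sub-call is expanded the first time; later identical calls just restate its return value):
go(x=5)
  go(x=4)
    go(x=3)
      go(x=2)
        go(x=1)
        -> return 1
        go(x=0)
        -> return 0
      -> return 1
      go(x=1)
      -> return 1
    -> return 2
    go(x=2) -> return 1  (same call as traced above)
  -> return 3
  go(x=3) -> return 2  (same call as traced above)
-> return 5

cnt is incremented once per call, so count the calls in each subtree. Let C(x) = number of calls made by go(x).
C(0) = C(1) = 1 (base case, no recursion); C(x) = 1 + C(x - 1) + C(x - 2) otherwise.
C(2) = 1 + C(1) + C(0) = 1 + 1 + 1 = 3
C(3) = 1 + C(2) + C(1) = 1 + 3 + 1 = 5
C(4) = 1 + C(3) + C(2) = 1 + 5 + 3 = 9
C(5) = 1 + C(4) + C(3) = 1 + 9 + 5 = 15
cnt = C(5) = 15

Final answer: 15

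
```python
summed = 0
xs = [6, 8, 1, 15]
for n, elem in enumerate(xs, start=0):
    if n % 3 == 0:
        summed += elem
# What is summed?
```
Trace:
  summed=0
  summed=6, n=0, elem=6
  summed=6, n=1, elem=8
  summed=6, n=2, elem=1
  summed=21, n=3, elem=15

Final answer: 21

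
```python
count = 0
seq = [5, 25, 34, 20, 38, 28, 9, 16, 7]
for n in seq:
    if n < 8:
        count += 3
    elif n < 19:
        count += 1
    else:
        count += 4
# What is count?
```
Trace:
  count=0
  count=3, n=5
  count=7, n=25
  count=11, n=34
  count=15, n=20
  count=19, n=38
  count=23, n=28
  count=24, n=9
  count=25, n=16
  count=28, n=7

Final answer: 28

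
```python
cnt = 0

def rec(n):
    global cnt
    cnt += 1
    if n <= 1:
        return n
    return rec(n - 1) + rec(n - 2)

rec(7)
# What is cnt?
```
Call trace (a repeated sub-call is expanded the first time; later identical calls just restate its return value):
rec(n=7)
  rec(n=6)
    rec(n=5)
      rec(n=4)
        rec(n=3)
          rec(n=2)
            rec(n=1)
            -> return 1
            rec(n=0)
            -> return 0
          -> return 1
          rec(n=1)
          -> return 1
        -> return 2
        rec(n=2) -> return 1  (same call as traced above)
      -> return 3
      rec(n=3) -> return 2  (same call as traced above)
    -> return 5
    rec(n=4) -> return 3  (same call as traced above)
  -> return 8
  rec(n=5) -> return 5  (same call as traced above)
-> return 13

cnt is incremented once per call, so count the calls in each subtree. Let C(n) = number of calls made by rec(n).
C(0) = C(1) = 1 (base case, no recursion); C(n) = 1 + C(n - 1) + C(n - 2) otherwise.
C(2) = 1 + C(1) + C(0) = 1 + 1 + 1 = 3
C(3) = 1 + C(2) + C(1) = 1 + 3 + 1 = 5
C(4) = 1 + C(3) + C(2) = 1 + 5 + 3 = 9
C(5) = 1 + C(4) + C(3) = 1 + 9 + 5 = 15
C(6) = 1 + C(5) + C(4) = 1 + 15 + 9 = 25
C(7) = 1 + C(6) + C(5) = 1 + 25 + 15 = 41
cnt = C(7) = 41

Final answer: 41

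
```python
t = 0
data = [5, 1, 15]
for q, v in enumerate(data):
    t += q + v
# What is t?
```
Trace:
  t=0
  t=5, q=0, v=5
  t=7, q=1, v=1
  t=24, q=2, v=15

Final answer: 24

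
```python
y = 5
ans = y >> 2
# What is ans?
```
Trace:
  y=5
  y=5, ans=1

Final answer: 1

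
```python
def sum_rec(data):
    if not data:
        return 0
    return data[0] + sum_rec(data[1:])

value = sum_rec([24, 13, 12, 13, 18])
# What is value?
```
Call trace:
sum_rec(data=[24, 13, 12, 13, 18])
  sum_rec(data=[13, 12, 13, 18])
    sum_rec(data=[12, 13, 18])
      sum_rec(data=[13, 18])
        sum_rec(data=[18])
          sum_rec(data=[])
          -> return 0
        -> return 18
      -> return 31
    -> return 43
  -> return 56
-> return 80

Final answer: 80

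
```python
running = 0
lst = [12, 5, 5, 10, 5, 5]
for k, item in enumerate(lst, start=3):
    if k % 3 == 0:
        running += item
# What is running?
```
Trace:
  running=0
  running=12, k=3, item=12
  running=12, k=4, item=5
  running=12, k=5, item=5
  running=22, k=6, item=10
  running=22, k=7, item=5
  running=22, k=8, item=5

Final answer: 22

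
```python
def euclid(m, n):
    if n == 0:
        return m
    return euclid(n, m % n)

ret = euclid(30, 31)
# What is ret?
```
Call trace:
euclid(m=30, n=31)
  euclid(m=31, n=30)
    euclid(m=30, n=1)
      euclid(m=1, n=0)
      -> return 1
    -> return 1
  -> return 1
-> return 1

Final answer: 1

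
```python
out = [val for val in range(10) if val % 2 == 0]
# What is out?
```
Trace:
  val=0
  val=1
  val=2
  val=3
  val=4
  val=5
  val=6
  val=7
  val=8
  val=9
  out=[0, 2, 4, 6, 8]

Final answer: [0, 2, 4, 6, 8]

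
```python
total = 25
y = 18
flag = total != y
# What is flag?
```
Trace:
  total=25
  total=25, y=18
  total=25, y=18, flag=True

Final answer: True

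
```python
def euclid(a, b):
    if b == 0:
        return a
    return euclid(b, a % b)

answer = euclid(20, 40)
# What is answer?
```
Call trace:
euclid(a=20, b=40)
  euclid(a=40, b=20)
    euclid(a=20, b=0)
    -> return 20
  -> return 20
-> return 20

Final answer: 20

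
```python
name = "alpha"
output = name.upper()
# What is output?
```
Trace:
  name='alpha'
  name='alpha', output='ALPHA'

Final answer: 'ALPHA'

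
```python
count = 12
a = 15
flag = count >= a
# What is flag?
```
Trace:
  count=12
  count=12, a=15
  count=12, a=15, flag=False

Final answer: False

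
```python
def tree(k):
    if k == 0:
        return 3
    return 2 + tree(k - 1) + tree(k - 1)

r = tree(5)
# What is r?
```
Call trace (a repeated sub-call is expanded the first time; later identical calls just restate its return value):
tree(k=5)
  tree(k=4)
    tree(k=3)
      tree(k=2)
        tree(k=1)
          tree(k=0)
          -> return 3
          tree(k=0)
          -> return 3
        -> return 8
        tree(k=1) -> return 8  (same call as traced above)
      -> return 18
      tree(k=2) -> return 18  (same call as traced above)
    -> return 38
    tree(k=3) -> return 38  (same call as traced above)
  -> return 78
  tree(k=4) -> return 78  (same call as traced above)
-> return 158

Final answer: 158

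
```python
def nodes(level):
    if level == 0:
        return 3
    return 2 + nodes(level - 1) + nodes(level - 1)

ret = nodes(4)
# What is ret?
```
Call trace (a repeated sub-call is expanded the first time; later identical calls just restate its return value):
nodes(level=4)
  nodes(level=3)
    nodes(level=2)
      nodes(level=1)
        nodes(level=0)
        -> return 3
        nodes(level=0)
        -> return 3
      -> return 8
      nodes(level=1) -> return 8  (same call as traced above)
    -> return 18
    nodes(level=2) -> return 18  (same call as traced above)
  -> return 38
  nodes(level=3) -> return 38  (same call as traced above)
-> return 78

Final answer: 78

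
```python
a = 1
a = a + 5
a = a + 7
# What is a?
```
Trace:
  a=1
  a=6
  a=13

Final answer: 13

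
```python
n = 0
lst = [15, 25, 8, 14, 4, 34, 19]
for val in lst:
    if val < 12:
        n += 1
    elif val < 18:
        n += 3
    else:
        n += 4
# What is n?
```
Trace:
  n=0
  n=3, val=15
  n=7, val=25
  n=8, val=8
  n=11, val=14
  n=12, val=4
  n=16, val=34
  n=20, val=19

Final answer: 20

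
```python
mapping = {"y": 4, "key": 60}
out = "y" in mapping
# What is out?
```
Trace:
  mapping={'y': 4, 'key': 60}
  mapping={'y': 4, 'key': 60}, out=True

Final answer: True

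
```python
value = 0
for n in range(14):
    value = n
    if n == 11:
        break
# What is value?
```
Trace:
  value=0
  value=0, n=0
  value=1, n=1
  value=2, n=2
  value=3, n=3
  value=4, n=4
  value=5, n=5
  value=6, n=6
  value=7, n=7
  value=8, n=8
  value=9, n=9
  value=10, n=10
  value=11, n=11

Final answer: 11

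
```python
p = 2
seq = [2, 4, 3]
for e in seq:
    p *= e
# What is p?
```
Trace:
  p=2
  p=4, e=2
  p=16, e=4
  p=48, e=3

Final answer: 48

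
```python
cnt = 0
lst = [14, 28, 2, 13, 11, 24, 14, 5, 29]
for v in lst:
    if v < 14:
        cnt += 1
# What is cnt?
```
Trace:
  cnt=0
  cnt=0, v=14
  cnt=0, v=28
  cnt=1, v=2
  cnt=2, v=13
  cnt=3, v=11
  cnt=3, v=24
  cnt=3, v=14
  cnt=4, v=5
  cnt=4, v=29

Final answer: 4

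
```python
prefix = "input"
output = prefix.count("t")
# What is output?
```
Trace:
  prefix='input'
  prefix='input', output=1

Final answer: 1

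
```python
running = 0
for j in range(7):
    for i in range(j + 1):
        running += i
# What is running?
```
Trace:
  running=0
  running=0, j=0, i=0
  running=0, j=1, i=0
  running=1, j=1, i=1
  running=1, j=2, i=0
  running=2, j=2, i=1
  running=4, j=2, i=2
  running=4, j=3, i=0
  running=5, j=3, i=1
  running=7, j=3, i=2
  running=10, j=3, i=3
  running=10, j=4, i=0
  running=11, j=4, i=1
  running=13, j=4, i=2
  running=16, j=4, i=3
  running=20, j=4, i=4
  running=20, j=5, i=0
  running=21, j=5, i=1
  running=23, j=5, i=2
  running=26, j=5, i=3
  running=30, j=5, i=4
  running=35, j=5, i=5
  running=35, j=6, i=0
  running=36, j=6, i=1
  running=38, j=6, i=2
  running=41, j=6, i=3
  running=45, j=6, i=4
  running=50, j=6, i=5
  running=56, j=6, i=6

Final answer: 56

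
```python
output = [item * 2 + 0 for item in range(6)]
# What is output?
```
Trace:
  item=0
  item=1
  item=2
  item=3
  item=4
  item=5
  output=[0, 2, 4, 6, 8, 10]

Final answer: [0, 2, 4, 6, 8, 10]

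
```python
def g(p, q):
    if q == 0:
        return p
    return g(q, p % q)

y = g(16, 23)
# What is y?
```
Call trace:
g(p=16, q=23)
  g(p=23, q=16)
    g(p=16, q=7)
      g(p=7, q=2)
        g(p=2, q=1)
          g(p=1, q=0)
          -> return 1
        -> return 1
      -> return 1
    -> return 1
  -> return 1
-> return 1

Final answer: 1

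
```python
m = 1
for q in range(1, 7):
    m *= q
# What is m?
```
Trace:
  m=1
  m=1, q=1
  m=2, q=2
  m=6, q=3
  m=24, q=4
  m=120, q=5
  m=720, q=6

Final answer: 720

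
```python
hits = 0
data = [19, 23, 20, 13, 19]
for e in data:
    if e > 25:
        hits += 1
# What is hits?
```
Trace:
  hits=0
  hits=0, e=19
  hits=0, e=23
  hits=0, e=20
  hits=0, e=13
  hits=0, e=19

Final answer: 0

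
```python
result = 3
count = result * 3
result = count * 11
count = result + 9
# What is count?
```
Trace:
  result=3
  result=3, count=9
  result=99, count=9
  result=99, count=108

Final answer: 108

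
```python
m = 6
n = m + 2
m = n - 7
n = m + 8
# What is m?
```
Trace:
  m=6
  m=6, n=8
  m=1, n=8
  m=1, n=9

Final answer: 1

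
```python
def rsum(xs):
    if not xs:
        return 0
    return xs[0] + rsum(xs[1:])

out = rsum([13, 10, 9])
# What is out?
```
Call trace:
rsum(xs=[13, 10, 9])
  rsum(xs=[10, 9])
    rsum(xs=[9])
      rsum(xs=[])
      -> return 0
    -> return 9
  -> return 19
-> return 32

Final answer: 32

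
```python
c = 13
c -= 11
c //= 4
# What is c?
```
Trace:
  c=13
  c=2
  c=0

Final answer: 0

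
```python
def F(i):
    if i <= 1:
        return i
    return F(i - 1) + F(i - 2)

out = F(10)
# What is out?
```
Call trace (a repeated sub-call is expanded the first time; later identical calls just restate its return value):
F(i=10)
  F(i=9)
    F(i=8)
      F(i=7)
        F(i=6)
          F(i=5)
            F(i=4)
              F(i=3)
                F(i=2)
                  F(i=1)
                  -> return 1
                  F(i=0)
                  -> return 0
                -> return 1
                F(i=1)
                -> return 1
              -> return 2
              F(i=2) -> return 1  (same call as traced above)
            -> return 3
            F(i=3) -> return 2  (same call as traced above)
          -> return 5
          F(i=4) -> return 3  (same call as traced above)
        -> return 8
        F(i=5) -> return 5  (same call as traced above)
      -> return 13
      F(i=6) -> return 8  (same call as traced above)
    -> return 21
    F(i=7) -> return 13  (same call as traced above)
  -> return 34
  F(i=8) -> return 21  (same call as traced above)
-> return 55

Final answer: 55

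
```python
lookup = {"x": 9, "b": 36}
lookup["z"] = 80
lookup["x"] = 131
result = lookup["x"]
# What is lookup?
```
Trace:
  lookup={'x': 9, 'b': 36}
  lookup={'x': 9, 'b': 36, 'z': 80}
  lookup={'x': 131, 'b': 36, 'z': 80}
  lookup={'x': 131, 'b': 36, 'z': 80}, result=131

Final answer: {'x': 131, 'b': 36, 'z': 80}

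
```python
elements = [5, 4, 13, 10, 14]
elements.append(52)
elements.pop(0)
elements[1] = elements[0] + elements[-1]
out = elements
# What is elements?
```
Trace:
  elements=[5, 4, 13, 10, 14]
  elements=[5, 4, 13, 10, 14, 52]
  elements=[4, 13, 10, 14, 52]
  elements=[4, 56, 10, 14, 52]
  elements=[4, 56, 10, 14, 52], out=[4, 56, 10, 14, 52]

Final answer: [4, 56, 10, 14, 52]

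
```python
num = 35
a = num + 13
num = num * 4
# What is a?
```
Trace:
  num=35
  num=35, a=48
  num=140, a=48

Final answer: 48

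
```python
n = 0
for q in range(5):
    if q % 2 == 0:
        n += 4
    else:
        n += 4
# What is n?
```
Trace:
  n=0
  n=4, q=0
  n=8, q=1
  n=12, q=2
  n=16, q=3
  n=20, q=4

Final answer: 20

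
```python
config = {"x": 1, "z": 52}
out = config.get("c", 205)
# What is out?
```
Trace:
  config={'x': 1, 'z': 52}
  config={'x': 1, 'z': 52}, out=205

Final answer: 205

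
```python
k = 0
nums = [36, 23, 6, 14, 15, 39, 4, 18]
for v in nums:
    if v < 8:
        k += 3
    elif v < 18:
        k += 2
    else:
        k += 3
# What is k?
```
Trace:
  k=0
  k=3, v=36
  k=6, v=23
  k=9, v=6
  k=11, v=14
  k=13, v=15
  k=16, v=39
  k=19, v=4
  k=22, v=18

Final answer: 22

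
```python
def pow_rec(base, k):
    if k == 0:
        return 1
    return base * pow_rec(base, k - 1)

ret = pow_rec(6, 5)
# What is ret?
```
Call trace:
pow_rec(base=6, k=5)
  pow_rec(base=6, k=4)
    pow_rec(base=6, k=3)
      pow_rec(base=6, k=2)
        pow_rec(base=6, k=1)
          pow_rec(base=6, k=0)
          -> return 1
        -> return 6
      -> return 36
    -> return 216
  -> return 1296
-> return 7776

Final answer: 7776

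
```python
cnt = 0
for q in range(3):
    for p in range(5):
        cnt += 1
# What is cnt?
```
Trace:
  cnt=0
  cnt=1, q=0, p=0
  cnt=2, q=0, p=1
  cnt=3, q=0, p=2
  cnt=4, q=0, p=3
  cnt=5, q=0, p=4
  cnt=6, q=1, p=0
  cnt=7, q=1, p=1
  cnt=8, q=1, p=2
  cnt=9, q=1, p=3
  cnt=10, q=1, p=4
  cnt=11, q=2, p=0
  cnt=12, q=2, p=1
  cnt=13, q=2, p=2
  cnt=14, q=2, p=3
  cnt=15, q=2, p=4

Final answer: 15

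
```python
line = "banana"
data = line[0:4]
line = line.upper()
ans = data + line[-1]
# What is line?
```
Trace:
  line='banana'
  line='banana', data='bana'
  line='BANANA', data='bana'
  line='BANANA', data='bana', ans='banaA'

Final answer: 'BANANA'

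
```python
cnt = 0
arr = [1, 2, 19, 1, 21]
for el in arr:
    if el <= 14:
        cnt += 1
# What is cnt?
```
Trace:
  cnt=0
  cnt=1, el=1
  cnt=2, el=2
  cnt=2, el=19
  cnt=3, el=1
  cnt=3, el=21

Final answer: 3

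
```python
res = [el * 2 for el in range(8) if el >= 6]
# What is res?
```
Trace:
  el=0
  el=1
  el=2
  el=3
  el=4
  el=5
  el=6
  el=7
  res=[12, 14]

Final answer: [12, 14]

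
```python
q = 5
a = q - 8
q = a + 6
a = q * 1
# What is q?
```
Trace:
  q=5
  q=5, a=-3
  q=3, a=-3
  q=3, a=3

Final answer: 3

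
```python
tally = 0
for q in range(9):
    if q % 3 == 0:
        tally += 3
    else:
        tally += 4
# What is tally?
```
Trace:
  tally=0
  tally=3, q=0
  tally=7, q=1
  tally=11, q=2
  tally=14, q=3
  tally=18, q=4
  tally=22, q=5
  tally=25, q=6
  tally=29, q=7
  tally=33, q=8

Final answer: 33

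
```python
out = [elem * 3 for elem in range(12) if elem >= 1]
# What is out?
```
Trace:
  elem=0
  elem=1
  elem=2
  elem=3
  elem=4
  elem=5
  elem=6
  elem=7
  elem=8
  elem=9
  elem=10
  elem=11
  out=[3, 6, 9, 12, 15, 18, 21, 24, 27, 30, 33]

Final answer: [3, 6, 9, 12, 15, 18, 21, 24, 27, 30, 33]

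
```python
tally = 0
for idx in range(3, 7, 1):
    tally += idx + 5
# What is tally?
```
Trace:
  tally=0
  tally=8, idx=3
  tally=17, idx=4
  tally=27, idx=5
  tally=38, idx=6

Final answer: 38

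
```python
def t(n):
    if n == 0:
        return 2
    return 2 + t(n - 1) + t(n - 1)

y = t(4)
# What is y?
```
Call trace (a repeated sub-call is expanded the first time; later identical calls just restate its return value):
t(n=4)
  t(n=3)
    t(n=2)
      t(n=1)
        t(n=0)
        -> return 2
        t(n=0)
        -> return 2
      -> return 6
      t(n=1) -> return 6  (same call as traced above)
    -> return 14
    t(n=2) -> return 14  (same call as traced above)
  -> return 30
  t(n=3) -> return 30  (same call as traced above)
-> return 62

Final answer: 62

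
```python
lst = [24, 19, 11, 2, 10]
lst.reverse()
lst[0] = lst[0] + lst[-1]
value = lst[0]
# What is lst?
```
Trace:
  lst=[24, 19, 11, 2, 10]
  lst=[10, 2, 11, 19, 24]
  lst=[34, 2, 11, 19, 24]
  lst=[34, 2, 11, 19, 24], value=34

Final answer: [34, 2, 11, 19, 24]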